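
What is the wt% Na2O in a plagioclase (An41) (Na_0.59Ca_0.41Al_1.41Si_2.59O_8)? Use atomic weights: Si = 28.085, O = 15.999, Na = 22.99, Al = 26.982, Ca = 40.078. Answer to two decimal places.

Molar mass of Na_0.59Ca_0.41Al_1.41Si_2.59O_8 = 0.59*22.99 + 0.41*40.078 + 1.41*26.982 + 2.59*28.085 + 8*15.999 = 268.773 g/mol.
Each formula unit contains 0.59 Na, equivalent to 0.59/2 = 0.2950 mol Na2O.
M(Na2O) = 2×22.99 + 1×15.999 = 61.979 g/mol.
Mass of Na2O per formula unit = 0.2950 × 61.979 = 18.284 g.
Na2O wt% = 18.284 / 268.773 × 100 = 6.80%.

6.80 wt%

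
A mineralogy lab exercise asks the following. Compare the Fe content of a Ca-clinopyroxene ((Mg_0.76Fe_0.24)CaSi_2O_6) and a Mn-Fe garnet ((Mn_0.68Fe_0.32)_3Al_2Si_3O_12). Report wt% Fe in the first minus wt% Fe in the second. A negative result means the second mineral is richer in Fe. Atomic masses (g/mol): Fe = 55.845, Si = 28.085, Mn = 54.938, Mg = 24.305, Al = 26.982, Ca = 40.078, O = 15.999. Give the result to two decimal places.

M((Mg_0.76Fe_0.24)CaSi_2O_6) = 224.117 g/mol, so wt% Fe = 13.403/224.117 × 100 = 5.98%.
M((Mn_0.68Fe_0.32)_3Al_2Si_3O_12) = 495.892 g/mol, so wt% Fe = 53.611/495.892 × 100 = 10.81%.
5.98 − 10.81 = -4.83 pp.

-4.83 percentage points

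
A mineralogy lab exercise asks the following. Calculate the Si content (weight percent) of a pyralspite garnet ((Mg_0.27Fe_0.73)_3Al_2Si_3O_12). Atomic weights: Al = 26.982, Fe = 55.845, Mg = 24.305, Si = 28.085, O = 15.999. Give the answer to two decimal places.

17.84 weight percent

Formula mass = 0.81*24.305 + 2.19*55.845 + 2*26.982 + 3*28.085 + 12*15.999 = 472.195 g/mol, of which 84.255 g is Si.
So Si makes up 84.255/472.195 = 0.1784 of the mass, i.e. 17.84%.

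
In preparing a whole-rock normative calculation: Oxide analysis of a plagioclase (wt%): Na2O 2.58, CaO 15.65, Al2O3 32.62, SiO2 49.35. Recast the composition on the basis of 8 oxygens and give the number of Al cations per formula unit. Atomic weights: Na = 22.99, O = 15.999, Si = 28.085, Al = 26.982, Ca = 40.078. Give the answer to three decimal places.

1.751 Al apfu

Na2O (M=61.979): mol = 0.04163; Na = 0.08326, O = 0.04163.
CaO (M=56.077): mol = 0.27908; Ca = 0.27908, O = 0.27908.
Al2O3 (M=101.961): mol = 0.31993; Al = 0.63986, O = 0.95979.
SiO2 (M=60.083): mol = 0.82136; Si = 0.82136, O = 1.64272.
ΣO = 2.92322; factor = 8/ΣO = 2.73671.
Al apfu = 0.63986 × 2.73671 = 1.751.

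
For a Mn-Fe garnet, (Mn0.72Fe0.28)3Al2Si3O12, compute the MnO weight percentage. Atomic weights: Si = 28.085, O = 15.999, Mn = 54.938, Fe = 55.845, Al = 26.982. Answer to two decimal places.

30.91 wt%

Molar mass of (Mn0.72Fe0.28)3Al2Si3O12 = 2.16×54.938 + 0.84×55.845 + 2×26.982 + 3×28.085 + 12×15.999 = 495.783 g/mol.
Each formula unit contains 2.16 Mn, equivalent to 2.16/1 = 2.1600 mol MnO.
M(MnO) = 1×54.938 + 1×15.999 = 70.937 g/mol.
Mass of MnO per formula unit = 2.1600 × 70.937 = 153.224 g.
MnO wt% = 153.224 / 495.783 × 100 = 30.91%.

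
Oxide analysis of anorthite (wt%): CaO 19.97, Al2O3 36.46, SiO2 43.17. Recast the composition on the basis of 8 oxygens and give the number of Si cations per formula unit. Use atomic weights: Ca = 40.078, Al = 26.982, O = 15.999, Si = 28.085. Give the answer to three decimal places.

19.97 wt% CaO ÷ 56.077 g/mol = 0.35612 mol, giving 0.35612 Ca and 0.35612 O.
36.46 wt% Al2O3 ÷ 101.961 g/mol = 0.35759 mol, giving 0.71518 Al and 1.07277 O.
43.17 wt% SiO2 ÷ 60.083 g/mol = 0.71851 mol, giving 0.71851 Si and 1.43702 O.
Oxygen sums to 2.86591; scaling by 8/2.86591 = 2.79143 puts the formula on 8 O.
Si: 0.71851 × 2.79143 = 2.006 atoms per formula unit.

2.006 Si apfu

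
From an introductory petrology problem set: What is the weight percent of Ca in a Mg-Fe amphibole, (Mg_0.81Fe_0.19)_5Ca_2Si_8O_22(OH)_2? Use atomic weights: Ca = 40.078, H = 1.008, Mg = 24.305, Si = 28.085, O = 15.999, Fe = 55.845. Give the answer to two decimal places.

9.52 mass %

Formula mass = 4.05*24.305 + 0.95*55.845 + 2*40.078 + 8*28.085 + 24*15.999 + 2*1.008 = 842.316 g/mol, of which 80.156 g is Ca.
So Ca makes up 80.156/842.316 = 0.0952 of the mass, i.e. 9.52%.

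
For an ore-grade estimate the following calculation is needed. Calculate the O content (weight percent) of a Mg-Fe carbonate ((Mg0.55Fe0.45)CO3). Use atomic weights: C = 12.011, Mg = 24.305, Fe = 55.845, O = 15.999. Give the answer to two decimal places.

48.72 weight percent

M((Mg0.55Fe0.45)CO3) = 98.506 g/mol.
O contributes 3 × 15.999 = 47.997 g per mole.
47.997/98.506 = 0.4872 → 48.72%.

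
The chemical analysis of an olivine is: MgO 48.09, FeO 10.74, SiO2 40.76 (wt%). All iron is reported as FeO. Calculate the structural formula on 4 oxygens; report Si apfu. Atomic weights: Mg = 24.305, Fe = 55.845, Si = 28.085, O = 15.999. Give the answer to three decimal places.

MgO: 48.09/40.304 = 1.19318 mol → 1.19318 mol Mg, 1.19318 mol O.
FeO: 10.74/71.844 = 0.14949 mol → 0.14949 mol Fe, 0.14949 mol O.
SiO2: 40.76/60.083 = 0.67839 mol → 0.67839 mol Si, 1.35678 mol O.
Total oxygen = 2.69945 mol. Normalization factor = 4/2.69945 = 1.48178.
Si per 4 O = 0.67839 × 1.48178 = 1.005.

1.005 Si apfu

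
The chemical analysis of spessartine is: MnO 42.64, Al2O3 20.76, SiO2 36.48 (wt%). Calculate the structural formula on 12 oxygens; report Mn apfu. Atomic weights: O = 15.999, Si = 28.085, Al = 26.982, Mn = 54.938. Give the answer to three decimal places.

2.973 Mn apfu

42.64 wt% MnO ÷ 70.937 g/mol = 0.60110 mol, giving 0.60110 Mn and 0.60110 O.
20.76 wt% Al2O3 ÷ 101.961 g/mol = 0.20361 mol, giving 0.40722 Al and 0.61083 O.
36.48 wt% SiO2 ÷ 60.083 g/mol = 0.60716 mol, giving 0.60716 Si and 1.21432 O.
Oxygen sums to 2.42625; scaling by 12/2.42625 = 4.94590 puts the formula on 12 O.
Mn: 0.60110 × 4.94590 = 2.973 atoms per formula unit.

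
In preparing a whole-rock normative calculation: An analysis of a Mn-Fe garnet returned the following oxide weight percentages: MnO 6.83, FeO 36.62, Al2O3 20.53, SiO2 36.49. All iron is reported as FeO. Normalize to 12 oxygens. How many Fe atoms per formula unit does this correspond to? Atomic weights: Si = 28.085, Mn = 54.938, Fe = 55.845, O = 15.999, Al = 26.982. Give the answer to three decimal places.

MnO: 6.83/70.937 = 0.09628 mol → 0.09628 mol Mn, 0.09628 mol O.
FeO: 36.62/71.844 = 0.50972 mol → 0.50972 mol Fe, 0.50972 mol O.
Al2O3: 20.53/101.961 = 0.20135 mol → 0.40270 mol Al, 0.60405 mol O.
SiO2: 36.49/60.083 = 0.60733 mol → 0.60733 mol Si, 1.21466 mol O.
Total oxygen = 2.42471 mol. Normalization factor = 12/2.42471 = 4.94905.
Fe per 12 O = 0.50972 × 4.94905 = 2.523.

2.523 Fe apfu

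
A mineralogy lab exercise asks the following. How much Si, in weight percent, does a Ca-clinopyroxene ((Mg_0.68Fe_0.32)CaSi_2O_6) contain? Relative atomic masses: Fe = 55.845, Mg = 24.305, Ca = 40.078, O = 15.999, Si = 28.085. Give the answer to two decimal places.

M((Mg_0.68Fe_0.32)CaSi_2O_6) = 226.640 g/mol.
Si contributes 2 × 28.085 = 56.170 g per mole.
56.170/226.640 = 0.2478 → 24.78%.

24.78 weight percent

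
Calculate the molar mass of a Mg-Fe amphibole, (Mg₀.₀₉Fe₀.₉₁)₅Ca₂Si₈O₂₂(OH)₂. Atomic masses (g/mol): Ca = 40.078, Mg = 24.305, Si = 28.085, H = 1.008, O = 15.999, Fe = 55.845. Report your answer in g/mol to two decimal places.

955.86 g/mol

The formula mass is the sum 0.45·24.305 + 4.55·55.845 + 2·40.078 + 8·28.085 + 24·15.999 + 2·1.008.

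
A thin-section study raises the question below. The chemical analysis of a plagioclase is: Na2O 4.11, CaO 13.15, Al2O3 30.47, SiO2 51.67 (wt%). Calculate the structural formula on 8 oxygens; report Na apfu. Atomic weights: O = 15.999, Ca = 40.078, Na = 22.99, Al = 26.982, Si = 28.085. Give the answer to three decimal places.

4.11 wt% Na2O ÷ 61.979 g/mol = 0.06631 mol, giving 0.13262 Na and 0.06631 O.
13.15 wt% CaO ÷ 56.077 g/mol = 0.23450 mol, giving 0.23450 Ca and 0.23450 O.
30.47 wt% Al2O3 ÷ 101.961 g/mol = 0.29884 mol, giving 0.59768 Al and 0.89652 O.
51.67 wt% SiO2 ÷ 60.083 g/mol = 0.85998 mol, giving 0.85998 Si and 1.71996 O.
Oxygen sums to 2.91729; scaling by 8/2.91729 = 2.74227 puts the formula on 8 O.
Na: 0.13262 × 2.74227 = 0.364 atoms per formula unit.

0.364 Na apfu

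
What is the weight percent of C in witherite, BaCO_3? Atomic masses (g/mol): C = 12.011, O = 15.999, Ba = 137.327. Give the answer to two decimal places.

Molar mass of BaCO_3: 1*137.327 + 1*12.011 + 3*15.999 = 197.335 g/mol.
Mass of C per formula unit: 1 × 12.011 = 12.011 g.
Weight fraction C = 12.011 / 197.335 = 0.0609.

6.09 mass %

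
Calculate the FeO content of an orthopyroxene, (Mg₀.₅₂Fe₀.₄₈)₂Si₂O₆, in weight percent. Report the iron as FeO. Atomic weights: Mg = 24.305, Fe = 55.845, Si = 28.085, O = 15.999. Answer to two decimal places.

Molar mass of (Mg₀.₅₂Fe₀.₄₈)₂Si₂O₆ = 1.04*24.305 + 0.96*55.845 + 2*28.085 + 6*15.999 = 231.052 g/mol.
Each formula unit contains 0.96 Fe, equivalent to 0.96/1 = 0.9600 mol FeO.
M(FeO) = 1×55.845 + 1×15.999 = 71.844 g/mol.
Mass of FeO per formula unit = 0.9600 × 71.844 = 68.970 g.
FeO wt% = 68.970 / 231.052 × 100 = 29.85%.

29.85 wt%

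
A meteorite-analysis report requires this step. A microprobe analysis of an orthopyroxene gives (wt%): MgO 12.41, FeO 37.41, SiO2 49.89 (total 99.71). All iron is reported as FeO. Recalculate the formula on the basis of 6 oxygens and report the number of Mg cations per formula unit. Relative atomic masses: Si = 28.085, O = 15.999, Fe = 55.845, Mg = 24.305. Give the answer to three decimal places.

MgO (M=40.304): mol = 0.30791; Mg = 0.30791, O = 0.30791.
FeO (M=71.844): mol = 0.52071; Fe = 0.52071, O = 0.52071.
SiO2 (M=60.083): mol = 0.83035; Si = 0.83035, O = 1.66070.
ΣO = 2.48932; factor = 6/ΣO = 2.41030.
Mg apfu = 0.30791 × 2.41030 = 0.742.

0.742 Mg apfu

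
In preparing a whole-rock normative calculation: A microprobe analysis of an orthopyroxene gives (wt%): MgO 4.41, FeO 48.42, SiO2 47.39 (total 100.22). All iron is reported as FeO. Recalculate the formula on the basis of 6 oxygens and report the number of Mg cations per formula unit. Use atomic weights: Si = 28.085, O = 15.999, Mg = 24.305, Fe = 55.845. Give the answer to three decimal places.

0.278 Mg apfu

MgO (M=40.304): mol = 0.10942; Mg = 0.10942, O = 0.10942.
FeO (M=71.844): mol = 0.67396; Fe = 0.67396, O = 0.67396.
SiO2 (M=60.083): mol = 0.78874; Si = 0.78874, O = 1.57748.
ΣO = 2.36086; factor = 6/ΣO = 2.54145.
Mg apfu = 0.10942 × 2.54145 = 0.278.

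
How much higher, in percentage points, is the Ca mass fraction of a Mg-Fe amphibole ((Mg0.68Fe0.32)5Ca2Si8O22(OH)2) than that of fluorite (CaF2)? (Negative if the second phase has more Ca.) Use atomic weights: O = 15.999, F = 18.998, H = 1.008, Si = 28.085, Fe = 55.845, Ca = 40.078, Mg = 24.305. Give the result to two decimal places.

-42.04 percentage points

Ca in (Mg0.68Fe0.32)5Ca2Si8O22(OH)2: molar mass 862.817 g/mol; 2×40.078 = 80.156 g → 9.29 wt%.
Ca in CaF2: molar mass 78.074 g/mol; 1×40.078 = 40.078 g → 51.33 wt%.
Difference = 9.29 − 51.33 = -42.04 percentage points.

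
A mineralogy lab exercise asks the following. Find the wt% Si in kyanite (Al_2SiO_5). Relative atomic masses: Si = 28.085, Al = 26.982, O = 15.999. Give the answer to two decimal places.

17.33 weight percent

M(Al_2SiO_5) = 162.044 g/mol.
Si contributes 1 × 28.085 = 28.085 g per mole.
28.085/162.044 = 0.1733 → 17.33%.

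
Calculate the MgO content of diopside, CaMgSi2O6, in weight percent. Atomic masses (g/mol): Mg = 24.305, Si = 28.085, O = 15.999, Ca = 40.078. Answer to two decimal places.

M(CaMgSi2O6) = 216.547 g/mol; M(MgO) = 40.304 g/mol.
Moles MgO per formula unit = 1 Mg ÷ 1 = 1.0000.
MgO fraction = (1.0000 × 40.304) / 216.547 = 40.304/216.547 = 0.1861.

18.61 wt%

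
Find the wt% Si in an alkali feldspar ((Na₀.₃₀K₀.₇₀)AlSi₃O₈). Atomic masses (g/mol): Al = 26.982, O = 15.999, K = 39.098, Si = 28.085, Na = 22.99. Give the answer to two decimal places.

30.81 wt%

Molar mass of (Na₀.₃₀K₀.₇₀)AlSi₃O₈: 0.30*22.99 + 0.70*39.098 + 1*26.982 + 3*28.085 + 8*15.999 = 273.495 g/mol.
Mass of Si per formula unit: 3 × 28.085 = 84.255 g.
Weight fraction Si = 84.255 / 273.495 = 0.3081.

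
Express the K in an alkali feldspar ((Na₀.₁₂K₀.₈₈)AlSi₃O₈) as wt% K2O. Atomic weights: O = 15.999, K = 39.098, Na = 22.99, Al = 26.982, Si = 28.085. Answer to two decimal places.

15.00 wt%

M((Na₀.₁₂K₀.₈₈)AlSi₃O₈) = 276.394 g/mol; M(K2O) = 94.195 g/mol.
Moles K2O per formula unit = 0.88 K ÷ 2 = 0.4400.
K2O fraction = (0.4400 × 94.195) / 276.394 = 41.446/276.394 = 0.1500.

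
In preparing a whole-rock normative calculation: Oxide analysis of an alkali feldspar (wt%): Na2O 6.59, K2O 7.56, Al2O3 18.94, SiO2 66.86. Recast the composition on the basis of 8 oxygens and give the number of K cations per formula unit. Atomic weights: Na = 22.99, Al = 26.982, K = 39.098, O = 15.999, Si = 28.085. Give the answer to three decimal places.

0.432 K apfu

6.59 wt% Na2O ÷ 61.979 g/mol = 0.10633 mol, giving 0.21266 Na and 0.10633 O.
7.56 wt% K2O ÷ 94.195 g/mol = 0.08026 mol, giving 0.16052 K and 0.08026 O.
18.94 wt% Al2O3 ÷ 101.961 g/mol = 0.18576 mol, giving 0.37152 Al and 0.55728 O.
66.86 wt% SiO2 ÷ 60.083 g/mol = 1.11279 mol, giving 1.11279 Si and 2.22558 O.
Oxygen sums to 2.96945; scaling by 8/2.96945 = 2.69410 puts the formula on 8 O.
K: 0.16052 × 2.69410 = 0.432 atoms per formula unit.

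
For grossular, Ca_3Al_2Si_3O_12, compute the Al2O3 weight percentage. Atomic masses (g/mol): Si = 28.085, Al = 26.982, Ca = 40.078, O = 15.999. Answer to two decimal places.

22.64 wt%

M(Ca_3Al_2Si_3O_12) = 450.441 g/mol; M(Al2O3) = 101.961 g/mol.
Moles Al2O3 per formula unit = 2 Al ÷ 2 = 1.0000.
Al2O3 fraction = (1.0000 × 101.961) / 450.441 = 101.961/450.441 = 0.2264.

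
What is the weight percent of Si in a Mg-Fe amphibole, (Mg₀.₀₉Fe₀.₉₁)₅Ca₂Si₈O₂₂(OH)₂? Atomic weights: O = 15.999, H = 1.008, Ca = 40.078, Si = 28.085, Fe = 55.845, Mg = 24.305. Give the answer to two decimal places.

M((Mg₀.₀₉Fe₀.₉₁)₅Ca₂Si₈O₂₂(OH)₂) = 955.860 g/mol.
Si contributes 8 × 28.085 = 224.680 g per mole.
224.680/955.860 = 0.2351 → 23.51%.

23.51 mass %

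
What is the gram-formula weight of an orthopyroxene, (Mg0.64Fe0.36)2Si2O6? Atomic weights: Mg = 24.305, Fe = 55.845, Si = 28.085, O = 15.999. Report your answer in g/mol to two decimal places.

223.48 g/mol

M = 1.28(24.305) + 0.72(55.845) + 2(28.085) + 6(15.999)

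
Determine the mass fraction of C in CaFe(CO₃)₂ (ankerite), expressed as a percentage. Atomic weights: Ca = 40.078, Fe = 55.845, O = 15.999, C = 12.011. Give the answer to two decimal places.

M(CaFe(CO₃)₂) = 215.939 g/mol.
C contributes 2 × 12.011 = 24.022 g per mole.
24.022/215.939 = 0.1112 → 11.12%.

11.12 wt%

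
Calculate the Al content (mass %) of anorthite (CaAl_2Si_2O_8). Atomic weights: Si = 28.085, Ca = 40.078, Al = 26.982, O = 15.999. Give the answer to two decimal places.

Formula mass = 1·40.078 + 2·26.982 + 2·28.085 + 8·15.999 = 278.204 g/mol, of which 53.964 g is Al.
So Al makes up 53.964/278.204 = 0.1940 of the mass, i.e. 19.40%.

19.40 mass %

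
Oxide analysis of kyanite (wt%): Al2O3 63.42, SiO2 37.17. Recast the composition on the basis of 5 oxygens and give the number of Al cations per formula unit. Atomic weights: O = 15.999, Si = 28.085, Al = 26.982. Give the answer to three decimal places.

2.004 Al apfu

63.42 wt% Al2O3 ÷ 101.961 g/mol = 0.62200 mol, giving 1.24400 Al and 1.86600 O.
37.17 wt% SiO2 ÷ 60.083 g/mol = 0.61864 mol, giving 0.61864 Si and 1.23728 O.
Oxygen sums to 3.10328; scaling by 5/3.10328 = 1.61120 puts the formula on 5 O.
Al: 1.24400 × 1.61120 = 2.004 atoms per formula unit.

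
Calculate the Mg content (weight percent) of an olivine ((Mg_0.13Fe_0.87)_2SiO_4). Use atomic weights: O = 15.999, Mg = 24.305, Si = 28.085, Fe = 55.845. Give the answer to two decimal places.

M((Mg_0.13Fe_0.87)_2SiO_4) = 195.571 g/mol.
Mg contributes 0.26 × 24.305 = 6.319 g per mole.
6.319/195.571 = 0.0323 → 3.23%.

3.23 weight percent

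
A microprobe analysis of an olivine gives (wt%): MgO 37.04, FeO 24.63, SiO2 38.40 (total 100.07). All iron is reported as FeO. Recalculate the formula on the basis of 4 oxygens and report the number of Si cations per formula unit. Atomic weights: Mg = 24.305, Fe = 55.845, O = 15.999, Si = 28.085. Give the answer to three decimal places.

1.006 Si apfu

MgO (M=40.304): mol = 0.91902; Mg = 0.91902, O = 0.91902.
FeO (M=71.844): mol = 0.34283; Fe = 0.34283, O = 0.34283.
SiO2 (M=60.083): mol = 0.63912; Si = 0.63912, O = 1.27824.
ΣO = 2.54009; factor = 4/ΣO = 1.57475.
Si apfu = 0.63912 × 1.57475 = 1.006.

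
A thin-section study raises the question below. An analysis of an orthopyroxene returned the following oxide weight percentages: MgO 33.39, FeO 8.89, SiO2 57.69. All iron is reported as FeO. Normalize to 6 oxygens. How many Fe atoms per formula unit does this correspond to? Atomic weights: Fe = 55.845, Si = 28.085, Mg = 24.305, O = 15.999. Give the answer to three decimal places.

0.258 Fe apfu

MgO: 33.39/40.304 = 0.82845 mol → 0.82845 mol Mg, 0.82845 mol O.
FeO: 8.89/71.844 = 0.12374 mol → 0.12374 mol Fe, 0.12374 mol O.
SiO2: 57.69/60.083 = 0.96017 mol → 0.96017 mol Si, 1.92034 mol O.
Total oxygen = 2.87253 mol. Normalization factor = 6/2.87253 = 2.08875.
Fe per 6 O = 0.12374 × 2.08875 = 0.258.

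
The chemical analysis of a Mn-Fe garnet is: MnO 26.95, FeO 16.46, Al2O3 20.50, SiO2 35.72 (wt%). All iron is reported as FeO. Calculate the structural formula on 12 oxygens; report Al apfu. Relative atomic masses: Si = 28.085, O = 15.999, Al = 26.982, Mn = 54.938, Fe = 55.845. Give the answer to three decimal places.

2.010 Al apfu

26.95 wt% MnO ÷ 70.937 g/mol = 0.37991 mol, giving 0.37991 Mn and 0.37991 O.
16.46 wt% FeO ÷ 71.844 g/mol = 0.22911 mol, giving 0.22911 Fe and 0.22911 O.
20.50 wt% Al2O3 ÷ 101.961 g/mol = 0.20106 mol, giving 0.40212 Al and 0.60318 O.
35.72 wt% SiO2 ÷ 60.083 g/mol = 0.59451 mol, giving 0.59451 Si and 1.18902 O.
Oxygen sums to 2.40122; scaling by 12/2.40122 = 4.99746 puts the formula on 12 O.
Al: 0.40212 × 4.99746 = 2.010 atoms per formula unit.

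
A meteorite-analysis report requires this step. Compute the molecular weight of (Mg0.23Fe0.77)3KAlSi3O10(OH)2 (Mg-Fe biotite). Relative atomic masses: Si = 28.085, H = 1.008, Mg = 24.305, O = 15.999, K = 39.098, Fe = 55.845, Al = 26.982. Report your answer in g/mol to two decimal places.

490.11 g/mol

M = 0.69(24.305) + 2.31(55.845) + 1(39.098) + 1(26.982) + 3(28.085) + 12(15.999) + 2(1.008)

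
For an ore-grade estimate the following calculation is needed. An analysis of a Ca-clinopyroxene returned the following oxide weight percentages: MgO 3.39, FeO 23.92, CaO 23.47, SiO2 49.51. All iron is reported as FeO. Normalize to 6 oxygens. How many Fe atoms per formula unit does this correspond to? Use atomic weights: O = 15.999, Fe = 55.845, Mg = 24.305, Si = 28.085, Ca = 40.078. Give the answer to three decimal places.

0.804 Fe apfu

MgO (M=40.304): mol = 0.08411; Mg = 0.08411, O = 0.08411.
FeO (M=71.844): mol = 0.33294; Fe = 0.33294, O = 0.33294.
CaO (M=56.077): mol = 0.41853; Ca = 0.41853, O = 0.41853.
SiO2 (M=60.083): mol = 0.82403; Si = 0.82403, O = 1.64806.
ΣO = 2.48364; factor = 6/ΣO = 2.41581.
Fe apfu = 0.33294 × 2.41581 = 0.804.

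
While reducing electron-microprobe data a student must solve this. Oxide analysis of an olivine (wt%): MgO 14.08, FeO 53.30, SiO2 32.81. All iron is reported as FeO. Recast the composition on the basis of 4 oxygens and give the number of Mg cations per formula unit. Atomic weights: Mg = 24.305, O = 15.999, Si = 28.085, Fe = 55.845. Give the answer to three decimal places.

MgO: 14.08/40.304 = 0.34934 mol → 0.34934 mol Mg, 0.34934 mol O.
FeO: 53.30/71.844 = 0.74189 mol → 0.74189 mol Fe, 0.74189 mol O.
SiO2: 32.81/60.083 = 0.54608 mol → 0.54608 mol Si, 1.09216 mol O.
Total oxygen = 2.18339 mol. Normalization factor = 4/2.18339 = 1.83201.
Mg per 4 O = 0.34934 × 1.83201 = 0.640.

0.640 Mg apfu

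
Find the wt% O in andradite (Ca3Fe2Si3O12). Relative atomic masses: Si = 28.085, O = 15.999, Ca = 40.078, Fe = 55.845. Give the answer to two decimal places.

Molar mass of Ca3Fe2Si3O12: 3·40.078 + 2·55.845 + 3·28.085 + 12·15.999 = 508.167 g/mol.
Mass of O per formula unit: 12 × 15.999 = 191.988 g.
Weight fraction O = 191.988 / 508.167 = 0.3778.

37.78 wt%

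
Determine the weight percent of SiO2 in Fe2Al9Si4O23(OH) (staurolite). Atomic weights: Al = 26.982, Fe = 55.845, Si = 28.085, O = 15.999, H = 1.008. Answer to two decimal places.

28.21 wt%

M(Fe2Al9Si4O23(OH)) = 851.852 g/mol; M(SiO2) = 60.083 g/mol.
Moles SiO2 per formula unit = 4 Si ÷ 1 = 4.0000.
SiO2 fraction = (4.0000 × 60.083) / 851.852 = 240.332/851.852 = 0.2821.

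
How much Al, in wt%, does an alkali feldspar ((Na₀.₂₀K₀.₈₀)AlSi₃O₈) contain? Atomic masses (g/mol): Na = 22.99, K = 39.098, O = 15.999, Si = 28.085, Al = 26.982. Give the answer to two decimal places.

9.81 wt%

M((Na₀.₂₀K₀.₈₀)AlSi₃O₈) = 275.105 g/mol.
Al contributes 1 × 26.982 = 26.982 g per mole.
26.982/275.105 = 0.0981 → 9.81%.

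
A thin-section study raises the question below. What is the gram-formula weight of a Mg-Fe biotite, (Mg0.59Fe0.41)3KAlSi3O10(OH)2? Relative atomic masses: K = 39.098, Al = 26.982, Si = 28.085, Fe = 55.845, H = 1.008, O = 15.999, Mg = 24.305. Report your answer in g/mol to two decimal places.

M = 1.77(24.305) + 1.23(55.845) + 1(39.098) + 1(26.982) + 3(28.085) + 12(15.999) + 2(1.008)

456.05 g/mol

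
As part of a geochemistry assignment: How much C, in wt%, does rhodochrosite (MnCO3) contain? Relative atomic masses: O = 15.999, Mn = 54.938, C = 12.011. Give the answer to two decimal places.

M(MnCO3) = 114.946 g/mol.
C contributes 1 × 12.011 = 12.011 g per mole.
12.011/114.946 = 0.1045 → 10.45%.

10.45 wt%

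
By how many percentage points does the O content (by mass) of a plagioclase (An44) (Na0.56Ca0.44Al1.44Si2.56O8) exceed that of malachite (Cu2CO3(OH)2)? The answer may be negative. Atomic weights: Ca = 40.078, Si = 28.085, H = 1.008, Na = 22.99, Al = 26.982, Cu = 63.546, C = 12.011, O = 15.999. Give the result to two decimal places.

11.36 percentage points

First mineral: 127.992 g O in 269.252 g formula = 47.54 wt% O.
Second mineral: 79.995 g O in 221.114 g formula = 36.18 wt% O.
47.54% − 36.18% gives a difference of 11.36 percentage points.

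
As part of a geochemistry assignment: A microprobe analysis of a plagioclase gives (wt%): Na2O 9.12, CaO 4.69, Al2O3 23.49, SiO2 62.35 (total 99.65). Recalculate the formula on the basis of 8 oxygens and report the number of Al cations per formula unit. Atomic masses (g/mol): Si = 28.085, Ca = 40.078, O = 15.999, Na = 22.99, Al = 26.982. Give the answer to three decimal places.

1.230 Al apfu

9.12 wt% Na2O ÷ 61.979 g/mol = 0.14715 mol, giving 0.29430 Na and 0.14715 O.
4.69 wt% CaO ÷ 56.077 g/mol = 0.08364 mol, giving 0.08364 Ca and 0.08364 O.
23.49 wt% Al2O3 ÷ 101.961 g/mol = 0.23038 mol, giving 0.46076 Al and 0.69114 O.
62.35 wt% SiO2 ÷ 60.083 g/mol = 1.03773 mol, giving 1.03773 Si and 2.07546 O.
Oxygen sums to 2.99739; scaling by 8/2.99739 = 2.66899 puts the formula on 8 O.
Al: 0.46076 × 2.66899 = 1.230 atoms per formula unit.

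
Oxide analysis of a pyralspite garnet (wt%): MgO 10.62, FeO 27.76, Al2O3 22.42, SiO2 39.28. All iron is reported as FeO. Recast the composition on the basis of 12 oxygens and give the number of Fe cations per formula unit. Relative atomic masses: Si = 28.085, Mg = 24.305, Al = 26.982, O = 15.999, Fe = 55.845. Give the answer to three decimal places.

10.62 wt% MgO ÷ 40.304 g/mol = 0.26350 mol, giving 0.26350 Mg and 0.26350 O.
27.76 wt% FeO ÷ 71.844 g/mol = 0.38639 mol, giving 0.38639 Fe and 0.38639 O.
22.42 wt% Al2O3 ÷ 101.961 g/mol = 0.21989 mol, giving 0.43978 Al and 0.65967 O.
39.28 wt% SiO2 ÷ 60.083 g/mol = 0.65376 mol, giving 0.65376 Si and 1.30752 O.
Oxygen sums to 2.61708; scaling by 12/2.61708 = 4.58526 puts the formula on 12 O.
Fe: 0.38639 × 4.58526 = 1.772 atoms per formula unit.

1.772 Fe apfu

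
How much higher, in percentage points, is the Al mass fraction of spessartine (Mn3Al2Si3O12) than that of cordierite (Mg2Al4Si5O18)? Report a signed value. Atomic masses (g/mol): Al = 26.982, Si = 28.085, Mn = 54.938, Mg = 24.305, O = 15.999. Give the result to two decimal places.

First mineral: 53.964 g Al in 495.021 g formula = 10.90 wt% Al.
Second mineral: 107.928 g Al in 584.945 g formula = 18.45 wt% Al.
10.90% − 18.45% gives a difference of -7.55 percentage points.

-7.55 percentage points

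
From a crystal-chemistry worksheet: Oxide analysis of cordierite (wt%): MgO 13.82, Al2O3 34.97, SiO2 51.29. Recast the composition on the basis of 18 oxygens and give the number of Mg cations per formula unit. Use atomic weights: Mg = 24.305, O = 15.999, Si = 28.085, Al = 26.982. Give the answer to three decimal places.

MgO (M=40.304): mol = 0.34289; Mg = 0.34289, O = 0.34289.
Al2O3 (M=101.961): mol = 0.34297; Al = 0.68594, O = 1.02891.
SiO2 (M=60.083): mol = 0.85365; Si = 0.85365, O = 1.70730.
ΣO = 3.07910; factor = 18/ΣO = 5.84586.
Mg apfu = 0.34289 × 5.84586 = 2.004.

2.004 Mg apfu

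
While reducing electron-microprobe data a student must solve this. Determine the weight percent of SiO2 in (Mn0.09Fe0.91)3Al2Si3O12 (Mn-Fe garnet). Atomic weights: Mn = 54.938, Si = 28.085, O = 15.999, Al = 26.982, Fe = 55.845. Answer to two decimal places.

36.23 wt%

M((Mn0.09Fe0.91)3Al2Si3O12) = 497.497 g/mol; M(SiO2) = 60.083 g/mol.
Moles SiO2 per formula unit = 3 Si ÷ 1 = 3.0000.
SiO2 fraction = (3.0000 × 60.083) / 497.497 = 180.249/497.497 = 0.3623.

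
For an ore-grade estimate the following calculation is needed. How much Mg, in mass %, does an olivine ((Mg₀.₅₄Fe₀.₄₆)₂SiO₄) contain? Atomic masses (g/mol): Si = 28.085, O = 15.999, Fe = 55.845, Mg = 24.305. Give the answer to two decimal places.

15.47 mass %

Formula mass = 1.08·24.305 + 0.92·55.845 + 1·28.085 + 4·15.999 = 169.708 g/mol, of which 26.249 g is Mg.
So Mg makes up 26.249/169.708 = 0.1547 of the mass, i.e. 15.47%.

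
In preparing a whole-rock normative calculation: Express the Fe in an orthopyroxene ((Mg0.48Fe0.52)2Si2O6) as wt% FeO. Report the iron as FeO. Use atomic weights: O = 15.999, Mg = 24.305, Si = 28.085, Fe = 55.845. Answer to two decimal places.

31.99 wt%

Molar mass of (Mg0.48Fe0.52)2Si2O6 = 0.96·24.305 + 1.04·55.845 + 2·28.085 + 6·15.999 = 233.576 g/mol.
Each formula unit contains 1.04 Fe, equivalent to 1.04/1 = 1.0400 mol FeO.
M(FeO) = 1×55.845 + 1×15.999 = 71.844 g/mol.
Mass of FeO per formula unit = 1.0400 × 71.844 = 74.718 g.
FeO wt% = 74.718 / 233.576 × 100 = 31.99%.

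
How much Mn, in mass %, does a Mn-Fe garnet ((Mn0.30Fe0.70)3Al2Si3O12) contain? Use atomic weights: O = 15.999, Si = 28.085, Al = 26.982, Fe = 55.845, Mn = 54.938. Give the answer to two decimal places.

9.95 mass %

Formula mass = 0.90*54.938 + 2.10*55.845 + 2*26.982 + 3*28.085 + 12*15.999 = 496.926 g/mol, of which 49.444 g is Mn.
So Mn makes up 49.444/496.926 = 0.0995 of the mass, i.e. 9.95%.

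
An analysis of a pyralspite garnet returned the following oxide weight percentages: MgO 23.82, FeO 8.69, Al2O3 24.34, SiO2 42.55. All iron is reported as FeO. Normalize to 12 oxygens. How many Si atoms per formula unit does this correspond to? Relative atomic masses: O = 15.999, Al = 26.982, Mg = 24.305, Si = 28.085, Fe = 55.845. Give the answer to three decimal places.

2.988 Si apfu

MgO: 23.82/40.304 = 0.59101 mol → 0.59101 mol Mg, 0.59101 mol O.
FeO: 8.69/71.844 = 0.12096 mol → 0.12096 mol Fe, 0.12096 mol O.
Al2O3: 24.34/101.961 = 0.23872 mol → 0.47744 mol Al, 0.71616 mol O.
SiO2: 42.55/60.083 = 0.70819 mol → 0.70819 mol Si, 1.41638 mol O.
Total oxygen = 2.84451 mol. Normalization factor = 12/2.84451 = 4.21865.
Si per 12 O = 0.70819 × 4.21865 = 2.988.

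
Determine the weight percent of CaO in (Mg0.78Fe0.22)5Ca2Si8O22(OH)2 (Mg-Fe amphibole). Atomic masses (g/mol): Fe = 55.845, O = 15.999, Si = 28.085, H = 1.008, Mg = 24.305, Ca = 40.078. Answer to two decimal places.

13.24 wt%

Molar mass of (Mg0.78Fe0.22)5Ca2Si8O22(OH)2 = 3.90×24.305 + 1.10×55.845 + 2×40.078 + 8×28.085 + 24×15.999 + 2×1.008 = 847.047 g/mol.
Each formula unit contains 2 Ca, equivalent to 2/1 = 2.0000 mol CaO.
M(CaO) = 1×40.078 + 1×15.999 = 56.077 g/mol.
Mass of CaO per formula unit = 2.0000 × 56.077 = 112.154 g.
CaO wt% = 112.154 / 847.047 × 100 = 13.24%.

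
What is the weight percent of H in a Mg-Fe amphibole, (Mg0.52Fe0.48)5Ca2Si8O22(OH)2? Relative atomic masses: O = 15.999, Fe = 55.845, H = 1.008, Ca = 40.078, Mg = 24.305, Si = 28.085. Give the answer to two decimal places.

0.23 mass %

Formula mass = 2.60×24.305 + 2.40×55.845 + 2×40.078 + 8×28.085 + 24×15.999 + 2×1.008 = 888.049 g/mol, of which 2.016 g is H.
So H makes up 2.016/888.049 = 0.0023 of the mass, i.e. 0.23%.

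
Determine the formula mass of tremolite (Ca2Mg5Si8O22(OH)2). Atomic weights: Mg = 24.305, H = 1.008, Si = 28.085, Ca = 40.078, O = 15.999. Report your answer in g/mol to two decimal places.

812.35 g/mol

The formula mass is the sum 2×40.078 + 5×24.305 + 8×28.085 + 24×15.999 + 2×1.008.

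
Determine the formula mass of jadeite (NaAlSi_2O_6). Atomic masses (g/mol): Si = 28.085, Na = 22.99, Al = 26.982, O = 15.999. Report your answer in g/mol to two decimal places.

The formula mass is the sum 1(22.99) + 1(26.982) + 2(28.085) + 6(15.999).

202.14 g/mol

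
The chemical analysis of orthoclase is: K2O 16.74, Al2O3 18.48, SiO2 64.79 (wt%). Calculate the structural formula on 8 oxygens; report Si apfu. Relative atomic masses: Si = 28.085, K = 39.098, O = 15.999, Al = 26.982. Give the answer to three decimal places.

K2O: 16.74/94.195 = 0.17772 mol → 0.35544 mol K, 0.17772 mol O.
Al2O3: 18.48/101.961 = 0.18125 mol → 0.36250 mol Al, 0.54375 mol O.
SiO2: 64.79/60.083 = 1.07834 mol → 1.07834 mol Si, 2.15668 mol O.
Total oxygen = 2.87815 mol. Normalization factor = 8/2.87815 = 2.77956.
Si per 8 O = 1.07834 × 2.77956 = 2.997.

2.997 Si apfu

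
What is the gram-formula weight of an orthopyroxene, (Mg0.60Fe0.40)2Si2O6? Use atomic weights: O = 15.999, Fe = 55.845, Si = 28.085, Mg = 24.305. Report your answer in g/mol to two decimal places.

226.01 g/mol

Mg: 1.20 × 24.305 = 29.1660
Fe: 0.80 × 55.845 = 44.6760
Si: 2 × 28.085 = 56.1700
O: 6 × 15.999 = 95.9940
Summing the contributions gives the formula mass.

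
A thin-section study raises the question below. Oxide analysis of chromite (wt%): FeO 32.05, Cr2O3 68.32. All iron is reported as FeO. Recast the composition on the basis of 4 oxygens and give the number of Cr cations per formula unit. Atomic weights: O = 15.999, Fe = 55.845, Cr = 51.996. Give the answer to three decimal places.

FeO: 32.05/71.844 = 0.44611 mol → 0.44611 mol Fe, 0.44611 mol O.
Cr2O3: 68.32/151.989 = 0.44951 mol → 0.89902 mol Cr, 1.34853 mol O.
Total oxygen = 1.79464 mol. Normalization factor = 4/1.79464 = 2.22886.
Cr per 4 O = 0.89902 × 2.22886 = 2.004.

2.004 Cr apfu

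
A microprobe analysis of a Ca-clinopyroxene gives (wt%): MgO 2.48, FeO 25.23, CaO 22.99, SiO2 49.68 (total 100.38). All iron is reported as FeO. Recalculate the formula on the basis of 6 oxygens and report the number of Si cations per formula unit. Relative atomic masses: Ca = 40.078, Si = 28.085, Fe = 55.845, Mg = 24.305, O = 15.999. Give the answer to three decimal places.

2.48 wt% MgO ÷ 40.304 g/mol = 0.06153 mol, giving 0.06153 Mg and 0.06153 O.
25.23 wt% FeO ÷ 71.844 g/mol = 0.35118 mol, giving 0.35118 Fe and 0.35118 O.
22.99 wt% CaO ÷ 56.077 g/mol = 0.40997 mol, giving 0.40997 Ca and 0.40997 O.
49.68 wt% SiO2 ÷ 60.083 g/mol = 0.82686 mol, giving 0.82686 Si and 1.65372 O.
Oxygen sums to 2.47640; scaling by 6/2.47640 = 2.42287 puts the formula on 6 O.
Si: 0.82686 × 2.42287 = 2.003 atoms per formula unit.

2.003 Si apfu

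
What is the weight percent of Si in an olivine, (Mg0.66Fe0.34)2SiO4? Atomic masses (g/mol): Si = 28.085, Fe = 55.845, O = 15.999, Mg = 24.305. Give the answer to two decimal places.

Molar mass of (Mg0.66Fe0.34)2SiO4: 1.32·24.305 + 0.68·55.845 + 1·28.085 + 4·15.999 = 162.138 g/mol.
Mass of Si per formula unit: 1 × 28.085 = 28.085 g.
Weight fraction Si = 28.085 / 162.138 = 0.1732.

17.32 mass %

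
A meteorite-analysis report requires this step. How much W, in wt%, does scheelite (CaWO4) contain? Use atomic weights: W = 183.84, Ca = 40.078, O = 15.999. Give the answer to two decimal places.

63.85 wt%

Molar mass of CaWO4: 1×40.078 + 1×183.84 + 4×15.999 = 287.914 g/mol.
Mass of W per formula unit: 1 × 183.84 = 183.840 g.
Weight fraction W = 183.840 / 287.914 = 0.6385.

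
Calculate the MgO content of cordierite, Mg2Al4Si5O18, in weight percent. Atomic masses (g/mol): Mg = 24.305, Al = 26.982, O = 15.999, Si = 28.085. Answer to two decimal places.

Molar mass of Mg2Al4Si5O18 = 2*24.305 + 4*26.982 + 5*28.085 + 18*15.999 = 584.945 g/mol.
Each formula unit contains 2 Mg, equivalent to 2/1 = 2.0000 mol MgO.
M(MgO) = 1×24.305 + 1×15.999 = 40.304 g/mol.
Mass of MgO per formula unit = 2.0000 × 40.304 = 80.608 g.
MgO wt% = 80.608 / 584.945 × 100 = 13.78%.

13.78 wt%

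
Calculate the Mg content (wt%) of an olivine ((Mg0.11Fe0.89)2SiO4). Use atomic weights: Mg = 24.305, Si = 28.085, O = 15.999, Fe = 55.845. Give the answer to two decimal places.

2.72 wt%

Molar mass of (Mg0.11Fe0.89)2SiO4: 0.22×24.305 + 1.78×55.845 + 1×28.085 + 4×15.999 = 196.832 g/mol.
Mass of Mg per formula unit: 0.22 × 24.305 = 5.347 g.
Weight fraction Mg = 5.347 / 196.832 = 0.0272.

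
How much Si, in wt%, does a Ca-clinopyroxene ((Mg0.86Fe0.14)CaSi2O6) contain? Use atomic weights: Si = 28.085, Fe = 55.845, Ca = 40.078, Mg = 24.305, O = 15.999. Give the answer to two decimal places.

25.42 wt%

Molar mass of (Mg0.86Fe0.14)CaSi2O6: 0.86×24.305 + 0.14×55.845 + 1×40.078 + 2×28.085 + 6×15.999 = 220.963 g/mol.
Mass of Si per formula unit: 2 × 28.085 = 56.170 g.
Weight fraction Si = 56.170 / 220.963 = 0.2542.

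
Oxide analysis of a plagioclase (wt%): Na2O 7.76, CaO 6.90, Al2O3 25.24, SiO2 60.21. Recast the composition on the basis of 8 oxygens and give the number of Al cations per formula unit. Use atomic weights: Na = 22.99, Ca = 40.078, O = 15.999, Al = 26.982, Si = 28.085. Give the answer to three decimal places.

7.76 wt% Na2O ÷ 61.979 g/mol = 0.12520 mol, giving 0.25040 Na and 0.12520 O.
6.90 wt% CaO ÷ 56.077 g/mol = 0.12305 mol, giving 0.12305 Ca and 0.12305 O.
25.24 wt% Al2O3 ÷ 101.961 g/mol = 0.24755 mol, giving 0.49510 Al and 0.74265 O.
60.21 wt% SiO2 ÷ 60.083 g/mol = 1.00211 mol, giving 1.00211 Si and 2.00422 O.
Oxygen sums to 2.99512; scaling by 8/2.99512 = 2.67101 puts the formula on 8 O.
Al: 0.49510 × 2.67101 = 1.322 atoms per formula unit.

1.322 Al apfu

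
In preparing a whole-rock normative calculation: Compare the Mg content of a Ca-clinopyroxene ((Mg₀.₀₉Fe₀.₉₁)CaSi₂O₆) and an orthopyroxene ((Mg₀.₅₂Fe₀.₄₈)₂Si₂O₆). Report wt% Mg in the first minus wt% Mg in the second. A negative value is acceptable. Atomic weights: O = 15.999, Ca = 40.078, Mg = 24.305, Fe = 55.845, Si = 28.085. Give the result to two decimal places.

First mineral: 2.187 g Mg in 245.248 g formula = 0.89 wt% Mg.
Second mineral: 25.277 g Mg in 231.052 g formula = 10.94 wt% Mg.
0.89% − 10.94% gives a difference of -10.05 percentage points.

-10.05 percentage points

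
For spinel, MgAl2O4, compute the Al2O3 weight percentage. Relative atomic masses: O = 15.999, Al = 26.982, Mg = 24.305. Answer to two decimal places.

71.67 wt%

Formula mass = 142.265 g/mol.
2 Al → 1.0000 mol Al2O3 per formula unit; M(Al2O3) = 101.961, so Al2O3 mass = 101.961 g.
101.961/142.265 × 100 = 71.67 wt%.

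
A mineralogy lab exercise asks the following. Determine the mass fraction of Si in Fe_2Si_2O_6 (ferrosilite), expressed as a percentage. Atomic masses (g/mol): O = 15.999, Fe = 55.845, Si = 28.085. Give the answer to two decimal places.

21.29 weight percent

Molar mass of Fe_2Si_2O_6: 2·55.845 + 2·28.085 + 6·15.999 = 263.854 g/mol.
Mass of Si per formula unit: 2 × 28.085 = 56.170 g.
Weight fraction Si = 56.170 / 263.854 = 0.2129.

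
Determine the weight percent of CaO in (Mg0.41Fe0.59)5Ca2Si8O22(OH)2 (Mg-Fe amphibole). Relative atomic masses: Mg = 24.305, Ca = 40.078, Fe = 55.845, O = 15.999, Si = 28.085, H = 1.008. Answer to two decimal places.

Formula mass = 905.396 g/mol.
2 Ca → 2.0000 mol CaO per formula unit; M(CaO) = 56.077, so CaO mass = 112.154 g.
112.154/905.396 × 100 = 12.39 wt%.

12.39 wt%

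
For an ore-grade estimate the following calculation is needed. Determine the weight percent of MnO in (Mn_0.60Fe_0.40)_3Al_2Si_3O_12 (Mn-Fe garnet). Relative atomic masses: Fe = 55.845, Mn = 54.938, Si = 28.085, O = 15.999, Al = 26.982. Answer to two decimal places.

25.74 wt%

Formula mass = 496.109 g/mol.
1.80 Mn → 1.8000 mol MnO per formula unit; M(MnO) = 70.937, so MnO mass = 127.687 g.
127.687/496.109 × 100 = 25.74 wt%.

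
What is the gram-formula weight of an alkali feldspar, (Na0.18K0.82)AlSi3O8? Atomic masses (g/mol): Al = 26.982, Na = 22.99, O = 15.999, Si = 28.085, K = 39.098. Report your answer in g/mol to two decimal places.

275.43 g/mol

The formula mass is the sum 0.18(22.99) + 0.82(39.098) + 1(26.982) + 3(28.085) + 8(15.999).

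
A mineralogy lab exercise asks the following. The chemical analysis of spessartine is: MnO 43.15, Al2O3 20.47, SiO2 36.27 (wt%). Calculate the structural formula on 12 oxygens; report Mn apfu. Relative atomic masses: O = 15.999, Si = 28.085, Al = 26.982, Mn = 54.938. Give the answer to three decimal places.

MnO: 43.15/70.937 = 0.60829 mol → 0.60829 mol Mn, 0.60829 mol O.
Al2O3: 20.47/101.961 = 0.20076 mol → 0.40152 mol Al, 0.60228 mol O.
SiO2: 36.27/60.083 = 0.60366 mol → 0.60366 mol Si, 1.20732 mol O.
Total oxygen = 2.41789 mol. Normalization factor = 12/2.41789 = 4.96300.
Mn per 12 O = 0.60829 × 4.96300 = 3.019.

3.019 Mn apfu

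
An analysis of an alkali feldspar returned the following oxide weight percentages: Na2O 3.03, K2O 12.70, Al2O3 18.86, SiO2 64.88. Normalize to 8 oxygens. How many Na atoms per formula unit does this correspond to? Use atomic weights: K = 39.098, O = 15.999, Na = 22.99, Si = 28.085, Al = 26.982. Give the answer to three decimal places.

Na2O: 3.03/61.979 = 0.04889 mol → 0.09778 mol Na, 0.04889 mol O.
K2O: 12.70/94.195 = 0.13483 mol → 0.26966 mol K, 0.13483 mol O.
Al2O3: 18.86/101.961 = 0.18497 mol → 0.36994 mol Al, 0.55491 mol O.
SiO2: 64.88/60.083 = 1.07984 mol → 1.07984 mol Si, 2.15968 mol O.
Total oxygen = 2.89831 mol. Normalization factor = 8/2.89831 = 2.76023.
Na per 8 O = 0.09778 × 2.76023 = 0.270.

0.270 Na apfu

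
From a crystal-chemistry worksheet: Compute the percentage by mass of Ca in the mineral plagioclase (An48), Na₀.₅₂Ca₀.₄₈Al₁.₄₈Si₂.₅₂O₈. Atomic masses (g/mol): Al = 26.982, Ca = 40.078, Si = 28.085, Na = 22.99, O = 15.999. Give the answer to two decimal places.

7.13 mass %

Formula mass = 0.52*22.99 + 0.48*40.078 + 1.48*26.982 + 2.52*28.085 + 8*15.999 = 269.892 g/mol, of which 19.237 g is Ca.
So Ca makes up 19.237/269.892 = 0.0713 of the mass, i.e. 7.13%.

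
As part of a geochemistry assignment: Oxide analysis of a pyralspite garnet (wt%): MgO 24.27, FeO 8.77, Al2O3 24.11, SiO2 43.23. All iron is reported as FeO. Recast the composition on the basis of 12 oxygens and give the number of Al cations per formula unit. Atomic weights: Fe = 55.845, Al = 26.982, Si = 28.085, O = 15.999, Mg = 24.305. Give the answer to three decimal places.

MgO (M=40.304): mol = 0.60217; Mg = 0.60217, O = 0.60217.
FeO (M=71.844): mol = 0.12207; Fe = 0.12207, O = 0.12207.
Al2O3 (M=101.961): mol = 0.23646; Al = 0.47292, O = 0.70938.
SiO2 (M=60.083): mol = 0.71950; Si = 0.71950, O = 1.43900.
ΣO = 2.87262; factor = 12/ΣO = 4.17737.
Al apfu = 0.47292 × 4.17737 = 1.976.

1.976 Al apfu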